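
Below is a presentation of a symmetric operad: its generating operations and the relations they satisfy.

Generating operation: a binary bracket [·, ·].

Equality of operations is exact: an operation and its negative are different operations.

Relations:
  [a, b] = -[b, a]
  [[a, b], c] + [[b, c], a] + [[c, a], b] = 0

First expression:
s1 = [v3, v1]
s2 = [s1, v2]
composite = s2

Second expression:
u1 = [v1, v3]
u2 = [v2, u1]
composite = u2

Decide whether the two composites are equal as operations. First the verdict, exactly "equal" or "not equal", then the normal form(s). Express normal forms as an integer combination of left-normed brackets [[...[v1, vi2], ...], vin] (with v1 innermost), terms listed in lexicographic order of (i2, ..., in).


equal — both sides give -[[v1, v3], v2]

In normal form, the first expression is -[[v1, v3], v2]
In normal form, the second expression is -[[v1, v3], v2]
Same normal form: equal.


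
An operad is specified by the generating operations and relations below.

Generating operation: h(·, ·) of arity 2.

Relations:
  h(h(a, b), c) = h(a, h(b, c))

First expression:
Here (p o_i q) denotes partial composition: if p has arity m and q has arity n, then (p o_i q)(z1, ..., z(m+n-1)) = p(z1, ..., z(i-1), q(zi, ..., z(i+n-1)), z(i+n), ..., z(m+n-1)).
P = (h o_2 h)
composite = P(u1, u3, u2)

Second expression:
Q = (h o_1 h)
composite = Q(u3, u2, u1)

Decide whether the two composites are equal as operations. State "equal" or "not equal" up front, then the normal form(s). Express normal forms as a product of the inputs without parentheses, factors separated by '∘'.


not equal; the first gives u1 ∘ u3 ∘ u2 and the second u3 ∘ u2 ∘ u1


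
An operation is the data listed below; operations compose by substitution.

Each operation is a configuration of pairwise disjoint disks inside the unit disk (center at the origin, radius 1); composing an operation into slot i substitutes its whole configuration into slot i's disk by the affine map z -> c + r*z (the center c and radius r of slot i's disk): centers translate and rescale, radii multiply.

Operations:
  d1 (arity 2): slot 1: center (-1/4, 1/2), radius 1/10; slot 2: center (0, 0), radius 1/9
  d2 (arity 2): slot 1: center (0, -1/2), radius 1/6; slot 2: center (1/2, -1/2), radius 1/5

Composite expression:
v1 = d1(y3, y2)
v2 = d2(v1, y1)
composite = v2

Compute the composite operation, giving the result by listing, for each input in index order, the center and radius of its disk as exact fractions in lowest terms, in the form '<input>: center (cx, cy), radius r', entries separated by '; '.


y1: center (1/2, -1/2), radius 1/5; y2: center (0, -1/2), radius 1/54; y3: center (-1/24, -5/12), radius 1/60


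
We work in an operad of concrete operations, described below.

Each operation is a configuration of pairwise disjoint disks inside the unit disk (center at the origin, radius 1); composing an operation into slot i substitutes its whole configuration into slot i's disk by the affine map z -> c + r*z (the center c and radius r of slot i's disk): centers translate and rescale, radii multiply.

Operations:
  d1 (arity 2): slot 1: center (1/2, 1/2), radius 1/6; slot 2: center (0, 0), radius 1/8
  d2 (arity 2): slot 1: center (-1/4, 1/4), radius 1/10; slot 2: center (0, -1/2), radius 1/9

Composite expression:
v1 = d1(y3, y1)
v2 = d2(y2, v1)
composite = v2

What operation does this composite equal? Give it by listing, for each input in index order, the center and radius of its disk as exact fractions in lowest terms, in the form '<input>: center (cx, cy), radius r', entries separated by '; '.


y1: center (0, -1/2), radius 1/72; y2: center (-1/4, 1/4), radius 1/10; y3: center (1/18, -4/9), radius 1/54

Below d2, radii multiply path by path; the y-disk centers shift.
input y2: applying the 1 nested substitution gives center (-1/4, 1/4), radius 1/10
input y3: applying the 2 nested substitutions gives center (1/18, -4/9), radius 1/54
input y1: applying the 2 nested substitutions gives center (0, -1/2), radius 1/72


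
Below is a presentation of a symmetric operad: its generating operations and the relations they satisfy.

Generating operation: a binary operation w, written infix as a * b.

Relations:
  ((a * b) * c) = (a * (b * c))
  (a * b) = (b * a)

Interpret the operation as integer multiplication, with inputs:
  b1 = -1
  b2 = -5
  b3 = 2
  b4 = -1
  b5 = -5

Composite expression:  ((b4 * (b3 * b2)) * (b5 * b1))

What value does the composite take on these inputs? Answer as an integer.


50

(b3 * b2) = -10
(b4 * (b3 * b2)) = 10
(b5 * b1) = 5
((b4 * (b3 * b2)) * (b5 * b1)) = 50


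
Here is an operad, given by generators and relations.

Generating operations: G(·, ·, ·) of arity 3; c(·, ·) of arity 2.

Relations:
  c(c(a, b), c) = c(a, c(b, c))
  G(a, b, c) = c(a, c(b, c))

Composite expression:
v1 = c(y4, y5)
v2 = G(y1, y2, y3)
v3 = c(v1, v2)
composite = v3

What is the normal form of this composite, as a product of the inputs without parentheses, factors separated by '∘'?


y4 ∘ y5 ∘ y1 ∘ y2 ∘ y3

The c-tree's shape is irrelevant; the y-reading-order decides.
c(y4, y5) collapses to y4 ∘ y5
G(y1, y2, y3) collapses to y1 ∘ y2 ∘ y3
c(c(y4, y5), G(y1, y2, y3)) collapses to y4 ∘ y5 ∘ y1 ∘ y2 ∘ y3


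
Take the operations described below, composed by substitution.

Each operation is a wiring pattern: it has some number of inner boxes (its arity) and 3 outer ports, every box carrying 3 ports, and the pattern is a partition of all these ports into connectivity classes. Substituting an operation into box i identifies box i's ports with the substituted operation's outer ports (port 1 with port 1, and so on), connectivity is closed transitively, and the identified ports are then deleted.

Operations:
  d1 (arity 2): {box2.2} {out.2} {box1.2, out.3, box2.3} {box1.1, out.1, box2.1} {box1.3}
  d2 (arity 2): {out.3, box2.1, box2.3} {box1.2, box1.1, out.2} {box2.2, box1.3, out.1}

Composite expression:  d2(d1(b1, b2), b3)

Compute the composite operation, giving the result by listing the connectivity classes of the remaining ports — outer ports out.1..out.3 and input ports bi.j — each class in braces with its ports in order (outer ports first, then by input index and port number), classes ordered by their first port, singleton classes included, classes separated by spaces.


{out.1, b1.2, b2.3, b3.2} {out.2, b1.1, b2.1} {out.3, b3.1, b3.3} {b1.3} {b2.2}


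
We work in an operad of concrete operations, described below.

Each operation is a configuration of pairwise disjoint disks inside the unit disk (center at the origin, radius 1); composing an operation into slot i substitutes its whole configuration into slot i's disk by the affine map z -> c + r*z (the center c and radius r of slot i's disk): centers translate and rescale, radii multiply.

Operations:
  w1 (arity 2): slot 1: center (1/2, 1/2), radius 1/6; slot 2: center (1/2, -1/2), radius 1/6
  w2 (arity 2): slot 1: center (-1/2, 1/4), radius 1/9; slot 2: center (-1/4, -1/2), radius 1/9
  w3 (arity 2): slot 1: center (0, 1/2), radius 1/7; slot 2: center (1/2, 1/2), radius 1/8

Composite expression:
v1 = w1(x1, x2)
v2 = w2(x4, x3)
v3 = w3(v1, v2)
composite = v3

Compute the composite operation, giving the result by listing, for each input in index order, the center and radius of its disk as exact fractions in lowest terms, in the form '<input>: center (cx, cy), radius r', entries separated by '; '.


x1: center (1/14, 4/7), radius 1/42; x2: center (1/14, 3/7), radius 1/42; x3: center (15/32, 7/16), radius 1/72; x4: center (7/16, 17/32), radius 1/72

Only the slot chain above each x matters under w3; compose those maps.
x1: after 2 affine steps, its disk has center (1/14, 4/7), radius 1/42
x2: after 2 affine steps, its disk has center (1/14, 3/7), radius 1/42
x4: after 2 affine steps, its disk has center (7/16, 17/32), radius 1/72
x3: after 2 affine steps, its disk has center (15/32, 7/16), radius 1/72


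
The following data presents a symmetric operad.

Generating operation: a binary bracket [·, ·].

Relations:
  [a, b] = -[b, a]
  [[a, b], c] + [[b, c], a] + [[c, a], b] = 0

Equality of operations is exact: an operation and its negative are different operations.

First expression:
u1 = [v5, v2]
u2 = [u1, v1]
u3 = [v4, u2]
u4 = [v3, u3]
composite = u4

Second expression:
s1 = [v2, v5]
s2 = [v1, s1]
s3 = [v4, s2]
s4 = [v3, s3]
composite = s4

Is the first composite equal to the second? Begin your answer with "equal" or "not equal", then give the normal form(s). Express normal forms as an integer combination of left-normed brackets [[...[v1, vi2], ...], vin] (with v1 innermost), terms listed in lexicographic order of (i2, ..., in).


The first composite normalizes to [[[[v1, v2], v5], v4], v3] - [[[[v1, v5], v2], v4], v3]
The second composite normalizes to [[[[v1, v2], v5], v4], v3] - [[[[v1, v5], v2], v4], v3]
One common form — equal.

equal; both compose to [[[[v1, v2], v5], v4], v3] - [[[[v1, v5], v2], v4], v3]


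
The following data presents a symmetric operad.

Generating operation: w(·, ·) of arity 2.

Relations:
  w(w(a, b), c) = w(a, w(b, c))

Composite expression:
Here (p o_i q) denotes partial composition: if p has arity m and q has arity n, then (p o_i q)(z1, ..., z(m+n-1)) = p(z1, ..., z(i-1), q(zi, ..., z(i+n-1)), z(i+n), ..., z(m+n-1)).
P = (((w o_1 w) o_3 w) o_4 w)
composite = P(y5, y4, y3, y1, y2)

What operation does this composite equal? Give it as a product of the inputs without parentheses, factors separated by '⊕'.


Key point: w is associative — brackets drop, the y-order remains.
w(y5, y4) flattens to y5 ⊕ y4
w(y1, y2) flattens to y1 ⊕ y2
w(y3, w(y1, y2)) flattens to y3 ⊕ y1 ⊕ y2
w(w(y5, y4), w(y3, w(y1, y2))) flattens to y5 ⊕ y4 ⊕ y3 ⊕ y1 ⊕ y2

y5 ⊕ y4 ⊕ y3 ⊕ y1 ⊕ y2


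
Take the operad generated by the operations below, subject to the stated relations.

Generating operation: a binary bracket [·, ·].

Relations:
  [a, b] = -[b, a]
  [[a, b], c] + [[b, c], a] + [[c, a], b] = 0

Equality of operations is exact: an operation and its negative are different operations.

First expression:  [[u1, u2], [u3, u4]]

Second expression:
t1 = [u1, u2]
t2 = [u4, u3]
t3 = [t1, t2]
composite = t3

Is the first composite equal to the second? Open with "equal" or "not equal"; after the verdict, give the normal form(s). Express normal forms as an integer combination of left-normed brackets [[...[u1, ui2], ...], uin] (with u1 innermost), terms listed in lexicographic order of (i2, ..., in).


not equal; first: [[[u1, u2], u3], u4] - [[[u1, u2], u4], u3]; second: -[[[u1, u2], u3], u4] + [[[u1, u2], u4], u3]


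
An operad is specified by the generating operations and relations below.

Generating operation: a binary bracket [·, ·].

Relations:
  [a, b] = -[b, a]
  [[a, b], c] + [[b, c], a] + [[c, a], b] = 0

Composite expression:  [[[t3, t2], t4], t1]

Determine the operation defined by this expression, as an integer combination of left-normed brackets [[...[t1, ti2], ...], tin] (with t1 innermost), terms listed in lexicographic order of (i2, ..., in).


[[[t1, t2], t3], t4] - [[[t1, t3], t2], t4] - [[[t1, t4], t2], t3] + [[[t1, t4], t3], t2]

Skip Jacobi rewriting: expand, keep t1-initial words, read off terms.
Composite bracket: [[[t3, t2], t4], t1]
Applying ab - ba throughout gives 8 signed words (2^3 = 8).
Only words starting with t1 matter:
  from t1t2t3t4, sign +1: term +[[[t1, t2], t3], t4]
  from t1t3t2t4, sign -1: term -[[[t1, t3], t2], t4]
  from t1t4t2t3, sign -1: term -[[[t1, t4], t2], t3]
  from t1t4t3t2, sign +1: term +[[[t1, t4], t3], t2]


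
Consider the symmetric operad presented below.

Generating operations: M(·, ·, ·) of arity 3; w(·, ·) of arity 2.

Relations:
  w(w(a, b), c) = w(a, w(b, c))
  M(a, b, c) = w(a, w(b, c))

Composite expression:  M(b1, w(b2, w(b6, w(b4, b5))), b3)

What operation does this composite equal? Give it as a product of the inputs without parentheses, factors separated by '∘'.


b1 ∘ b2 ∘ b6 ∘ b4 ∘ b5 ∘ b3


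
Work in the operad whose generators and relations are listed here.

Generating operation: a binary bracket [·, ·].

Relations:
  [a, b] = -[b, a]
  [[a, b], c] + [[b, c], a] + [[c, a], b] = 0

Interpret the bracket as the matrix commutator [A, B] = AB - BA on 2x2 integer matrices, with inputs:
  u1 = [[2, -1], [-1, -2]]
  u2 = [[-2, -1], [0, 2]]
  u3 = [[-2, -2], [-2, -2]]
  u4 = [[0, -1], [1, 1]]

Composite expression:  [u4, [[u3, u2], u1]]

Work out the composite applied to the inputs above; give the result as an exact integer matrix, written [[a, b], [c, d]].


[[-64, -4], [60, 64]]

[u3, u2] = [[-2, -8], [8, 2]]
[[u3, u2], u1] = [[16, 36], [28, -16]]
[u4, [[u3, u2], u1]] = [[-64, -4], [60, 64]]


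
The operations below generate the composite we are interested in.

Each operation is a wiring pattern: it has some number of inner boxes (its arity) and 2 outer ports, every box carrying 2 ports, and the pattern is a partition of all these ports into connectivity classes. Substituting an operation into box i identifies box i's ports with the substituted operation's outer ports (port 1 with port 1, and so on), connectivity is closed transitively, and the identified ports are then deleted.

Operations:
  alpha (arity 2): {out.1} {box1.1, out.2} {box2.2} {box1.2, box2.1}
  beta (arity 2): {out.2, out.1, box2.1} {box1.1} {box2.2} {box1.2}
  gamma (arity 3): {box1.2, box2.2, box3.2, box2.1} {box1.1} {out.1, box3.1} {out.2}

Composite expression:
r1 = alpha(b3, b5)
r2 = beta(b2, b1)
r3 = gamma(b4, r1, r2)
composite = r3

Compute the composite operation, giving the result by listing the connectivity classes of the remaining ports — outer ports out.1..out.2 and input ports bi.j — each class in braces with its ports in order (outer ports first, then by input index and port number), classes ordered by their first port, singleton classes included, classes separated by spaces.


{out.1, b1.1, b3.1, b4.2} {out.2} {b1.2} {b2.1} {b2.2} {b3.2, b5.1} {b4.1} {b5.2}

Connectivity passes through glued gamma-boundaries; trace each wire chain.
alpha over (b3, b5) gives {out.1} {out.2, b3.1} {b3.2, b5.1} {b5.2}, out.j being that stage's outer ports
beta over (b2, b1) gives {out.1, out.2, b1.1} {b1.2} {b2.1} {b2.2}, out.j being that stage's outer ports
gamma over (b4, b3, b5, b2, b1) gives {out.1, b1.1, b3.1, b4.2} {out.2} {b1.2} {b2.1} {b2.2} {b3.2, b5.1} {b4.1} {b5.2}, out.j being that stage's outer ports


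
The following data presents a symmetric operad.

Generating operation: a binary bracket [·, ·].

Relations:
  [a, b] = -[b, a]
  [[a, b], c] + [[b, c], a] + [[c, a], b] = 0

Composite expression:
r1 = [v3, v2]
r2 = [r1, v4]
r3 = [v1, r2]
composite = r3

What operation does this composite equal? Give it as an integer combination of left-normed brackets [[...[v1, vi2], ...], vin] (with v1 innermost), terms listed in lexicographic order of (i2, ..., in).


-[[[v1, v2], v3], v4] + [[[v1, v3], v2], v4] + [[[v1, v4], v2], v3] - [[[v1, v4], v3], v2]

Skip Jacobi rewriting: expand, keep v1-initial words, read off terms.
Composite bracket: [v1, [[v3, v2], v4]]
Under [a, b] = ab - ba we get 8 signed associative words (2^3 = 8).
Only words starting with v1 matter:
  v1v2v3v4 appears with sign -1, giving the term -[[[v1, v2], v3], v4]
  v1v3v2v4 appears with sign +1, giving the term +[[[v1, v3], v2], v4]
  v1v4v2v3 appears with sign +1, giving the term +[[[v1, v4], v2], v3]
  v1v4v3v2 appears with sign -1, giving the term -[[[v1, v4], v3], v2]


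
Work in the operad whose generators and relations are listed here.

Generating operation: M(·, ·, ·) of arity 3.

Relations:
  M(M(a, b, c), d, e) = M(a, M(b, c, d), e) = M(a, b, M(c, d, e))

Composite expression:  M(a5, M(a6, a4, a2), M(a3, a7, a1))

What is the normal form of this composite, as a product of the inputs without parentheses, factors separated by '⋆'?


a5 ⋆ a6 ⋆ a4 ⋆ a2 ⋆ a3 ⋆ a7 ⋆ a1

All parenthesizations of M agree; list the a-inputs left to right.
M(a6, a4, a2) unparenthesizes to a6 ⋆ a4 ⋆ a2
M(a3, a7, a1) unparenthesizes to a3 ⋆ a7 ⋆ a1
M(a5, M(a6, a4, a2), M(a3, a7, a1)) unparenthesizes to a5 ⋆ a6 ⋆ a4 ⋆ a2 ⋆ a3 ⋆ a7 ⋆ a1


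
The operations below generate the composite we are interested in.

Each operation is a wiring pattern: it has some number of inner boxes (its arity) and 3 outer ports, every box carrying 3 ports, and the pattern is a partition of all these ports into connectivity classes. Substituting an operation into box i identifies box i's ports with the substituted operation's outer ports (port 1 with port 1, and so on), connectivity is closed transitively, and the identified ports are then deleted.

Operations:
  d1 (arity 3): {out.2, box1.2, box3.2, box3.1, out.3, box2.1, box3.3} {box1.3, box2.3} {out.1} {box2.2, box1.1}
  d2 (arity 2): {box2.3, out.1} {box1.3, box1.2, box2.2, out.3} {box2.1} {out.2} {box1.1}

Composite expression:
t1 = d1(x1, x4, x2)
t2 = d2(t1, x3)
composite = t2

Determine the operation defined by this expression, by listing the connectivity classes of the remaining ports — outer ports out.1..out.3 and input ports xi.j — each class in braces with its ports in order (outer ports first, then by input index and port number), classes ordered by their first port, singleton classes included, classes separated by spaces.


{out.1, x3.3} {out.2} {out.3, x1.2, x2.1, x2.2, x2.3, x3.2, x4.1} {x1.1, x4.2} {x1.3, x4.3} {x3.1}


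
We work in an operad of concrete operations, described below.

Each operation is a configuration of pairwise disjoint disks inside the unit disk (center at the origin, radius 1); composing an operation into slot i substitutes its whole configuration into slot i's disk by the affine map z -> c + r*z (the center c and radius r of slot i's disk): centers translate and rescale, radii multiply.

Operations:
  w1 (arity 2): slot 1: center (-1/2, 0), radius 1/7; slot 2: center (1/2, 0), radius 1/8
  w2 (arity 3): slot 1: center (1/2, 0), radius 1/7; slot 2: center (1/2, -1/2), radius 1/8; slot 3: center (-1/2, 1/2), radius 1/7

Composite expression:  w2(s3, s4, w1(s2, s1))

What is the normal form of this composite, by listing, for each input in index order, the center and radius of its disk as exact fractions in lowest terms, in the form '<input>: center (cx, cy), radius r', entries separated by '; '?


Follow each s-input down from w2: c' goes to c + r*c', radius to r*r'.
input s3: composing its 1 substitution step yields center (1/2, 0), radius 1/7
input s4: composing its 1 substitution step yields center (1/2, -1/2), radius 1/8
input s2: composing its 2 substitution steps yields center (-4/7, 1/2), radius 1/49
input s1: composing its 2 substitution steps yields center (-3/7, 1/2), radius 1/56

s1: center (-3/7, 1/2), radius 1/56; s2: center (-4/7, 1/2), radius 1/49; s3: center (1/2, 0), radius 1/7; s4: center (1/2, -1/2), radius 1/8


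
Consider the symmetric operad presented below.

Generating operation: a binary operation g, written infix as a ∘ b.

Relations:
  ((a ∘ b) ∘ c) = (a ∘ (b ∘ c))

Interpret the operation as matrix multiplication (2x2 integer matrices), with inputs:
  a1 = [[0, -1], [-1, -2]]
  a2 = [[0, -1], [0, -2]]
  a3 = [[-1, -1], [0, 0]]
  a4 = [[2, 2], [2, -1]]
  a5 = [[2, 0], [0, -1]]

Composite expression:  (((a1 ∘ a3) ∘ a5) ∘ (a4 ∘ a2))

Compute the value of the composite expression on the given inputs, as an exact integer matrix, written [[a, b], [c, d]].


(a1 ∘ a3) = [[0, 0], [1, 1]]
((a1 ∘ a3) ∘ a5) = [[0, 0], [2, -1]]
(a4 ∘ a2) = [[0, -6], [0, 0]]
(((a1 ∘ a3) ∘ a5) ∘ (a4 ∘ a2)) = [[0, 0], [0, -12]]

[[0, 0], [0, -12]]


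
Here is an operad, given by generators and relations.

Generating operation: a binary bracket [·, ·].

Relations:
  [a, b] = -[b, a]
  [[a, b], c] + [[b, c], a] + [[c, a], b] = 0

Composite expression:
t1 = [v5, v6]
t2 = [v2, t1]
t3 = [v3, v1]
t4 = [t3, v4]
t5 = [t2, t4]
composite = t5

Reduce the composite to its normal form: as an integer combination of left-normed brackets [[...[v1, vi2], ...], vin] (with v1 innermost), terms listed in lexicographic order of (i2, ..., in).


[[[[[v1, v3], v4], v2], v5], v6] - [[[[[v1, v3], v4], v2], v6], v5] - [[[[[v1, v3], v4], v5], v6], v2] + [[[[[v1, v3], v4], v6], v5], v2]

A multilinear Lie element is pinned by v1-initial words (v1 innermost).
Composite bracket: [[v2, [v5, v6]], [[v3, v1], v4]]
Under [a, b] = ab - ba we get 32 signed associative words (2^5 = 32).
Keep just the words that open with v1:
  the word v1v3v4v2v5v6 carries sign +1 and contributes +[[[[[v1, v3], v4], v2], v5], v6]
  the word v1v3v4v2v6v5 carries sign -1 and contributes -[[[[[v1, v3], v4], v2], v6], v5]
  the word v1v3v4v5v6v2 carries sign -1 and contributes -[[[[[v1, v3], v4], v5], v6], v2]
  the word v1v3v4v6v5v2 carries sign +1 and contributes +[[[[[v1, v3], v4], v6], v5], v2]


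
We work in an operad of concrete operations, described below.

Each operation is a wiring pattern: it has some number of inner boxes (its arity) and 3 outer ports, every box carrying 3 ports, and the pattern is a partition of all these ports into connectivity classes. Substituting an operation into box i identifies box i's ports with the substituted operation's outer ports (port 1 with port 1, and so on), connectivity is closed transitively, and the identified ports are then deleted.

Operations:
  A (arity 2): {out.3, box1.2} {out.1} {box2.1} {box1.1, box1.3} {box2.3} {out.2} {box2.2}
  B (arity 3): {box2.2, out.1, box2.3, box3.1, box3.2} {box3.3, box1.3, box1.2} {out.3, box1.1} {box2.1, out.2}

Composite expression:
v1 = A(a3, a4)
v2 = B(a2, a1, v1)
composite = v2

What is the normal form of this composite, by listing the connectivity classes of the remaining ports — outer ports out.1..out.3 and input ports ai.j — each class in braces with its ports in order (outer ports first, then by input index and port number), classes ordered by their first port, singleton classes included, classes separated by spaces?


{out.1, a1.2, a1.3} {out.2, a1.1} {out.3, a2.1} {a2.2, a2.3, a3.2} {a3.1, a3.3} {a4.1} {a4.2} {a4.3}

Reachability decides: close wires over B-identified ports.
A over (a3, a4) gives {out.1} {out.2} {out.3, a3.2} {a3.1, a3.3} {a4.1} {a4.2} {a4.3}, out.j being that stage's outer ports
B over (a2, a1, a3, a4) gives {out.1, a1.2, a1.3} {out.2, a1.1} {out.3, a2.1} {a2.2, a2.3, a3.2} {a3.1, a3.3} {a4.1} {a4.2} {a4.3}, out.j being that stage's outer ports


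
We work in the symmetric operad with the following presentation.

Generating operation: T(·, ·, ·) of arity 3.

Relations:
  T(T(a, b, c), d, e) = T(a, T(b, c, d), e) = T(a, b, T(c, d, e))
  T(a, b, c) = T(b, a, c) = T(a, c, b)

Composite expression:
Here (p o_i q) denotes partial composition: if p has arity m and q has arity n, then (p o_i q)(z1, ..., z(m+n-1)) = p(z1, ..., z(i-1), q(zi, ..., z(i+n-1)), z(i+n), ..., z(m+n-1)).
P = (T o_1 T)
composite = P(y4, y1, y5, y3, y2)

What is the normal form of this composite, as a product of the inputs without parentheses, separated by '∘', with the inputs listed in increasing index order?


With T associative and commutative, the y-input set is all that matters.
T(y4, y1, y5) unparenthesizes to y4 ∘ y1 ∘ y5
T(T(y4, y1, y5), y3, y2) unparenthesizes to y4 ∘ y1 ∘ y5 ∘ y3 ∘ y2
commutativity sorts the factors: y1 ∘ y2 ∘ y3 ∘ y4 ∘ y5

y1 ∘ y2 ∘ y3 ∘ y4 ∘ y5


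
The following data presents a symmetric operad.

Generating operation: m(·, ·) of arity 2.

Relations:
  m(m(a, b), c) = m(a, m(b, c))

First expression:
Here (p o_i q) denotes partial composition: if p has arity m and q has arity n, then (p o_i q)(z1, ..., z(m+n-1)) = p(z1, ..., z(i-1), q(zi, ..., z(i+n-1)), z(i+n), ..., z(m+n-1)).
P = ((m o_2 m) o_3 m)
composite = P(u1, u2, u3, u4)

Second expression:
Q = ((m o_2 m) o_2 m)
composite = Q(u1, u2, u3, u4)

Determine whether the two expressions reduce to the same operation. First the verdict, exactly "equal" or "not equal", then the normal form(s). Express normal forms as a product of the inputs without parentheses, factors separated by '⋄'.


The first expression reduces to u1 ⋄ u2 ⋄ u3 ⋄ u4
The second expression reduces to u1 ⋄ u2 ⋄ u3 ⋄ u4
One common form — equal.

equal — both sides give u1 ⋄ u2 ⋄ u3 ⋄ u4


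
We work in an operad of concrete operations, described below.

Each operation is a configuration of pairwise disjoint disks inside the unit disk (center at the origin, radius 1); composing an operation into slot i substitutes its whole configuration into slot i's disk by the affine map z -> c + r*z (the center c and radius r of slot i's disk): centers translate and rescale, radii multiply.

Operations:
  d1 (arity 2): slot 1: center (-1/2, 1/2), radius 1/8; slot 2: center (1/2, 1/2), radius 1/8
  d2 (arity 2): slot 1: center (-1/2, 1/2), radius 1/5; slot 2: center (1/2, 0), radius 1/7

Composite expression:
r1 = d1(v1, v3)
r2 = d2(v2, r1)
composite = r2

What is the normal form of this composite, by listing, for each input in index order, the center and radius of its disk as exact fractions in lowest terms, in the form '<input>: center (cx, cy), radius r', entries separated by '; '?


Each v-disk chains the slot maps above it in d2; radii multiply.
tracing v2 down its 1-map path: center (-1/2, 1/2), radius 1/5
tracing v1 down its 2-map path: center (3/7, 1/14), radius 1/56
tracing v3 down its 2-map path: center (4/7, 1/14), radius 1/56

v1: center (3/7, 1/14), radius 1/56; v2: center (-1/2, 1/2), radius 1/5; v3: center (4/7, 1/14), radius 1/56


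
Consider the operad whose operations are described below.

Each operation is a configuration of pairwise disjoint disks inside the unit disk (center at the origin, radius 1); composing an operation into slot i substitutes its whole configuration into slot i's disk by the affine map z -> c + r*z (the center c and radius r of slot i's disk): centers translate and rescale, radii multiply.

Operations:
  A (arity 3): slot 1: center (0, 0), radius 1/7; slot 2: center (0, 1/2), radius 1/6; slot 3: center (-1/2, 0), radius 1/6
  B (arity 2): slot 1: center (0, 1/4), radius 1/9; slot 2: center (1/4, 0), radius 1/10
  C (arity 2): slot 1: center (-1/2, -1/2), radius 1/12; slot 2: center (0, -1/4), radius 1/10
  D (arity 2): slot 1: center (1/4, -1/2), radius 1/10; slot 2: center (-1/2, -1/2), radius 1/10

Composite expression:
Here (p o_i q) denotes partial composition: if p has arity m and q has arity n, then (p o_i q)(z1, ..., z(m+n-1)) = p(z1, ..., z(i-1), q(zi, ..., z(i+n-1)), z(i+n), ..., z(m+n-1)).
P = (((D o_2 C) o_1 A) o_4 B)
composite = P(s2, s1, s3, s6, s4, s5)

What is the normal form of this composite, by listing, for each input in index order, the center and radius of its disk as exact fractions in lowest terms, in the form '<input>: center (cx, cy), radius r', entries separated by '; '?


s1: center (1/4, -9/20), radius 1/60; s2: center (1/4, -1/2), radius 1/70; s3: center (1/5, -1/2), radius 1/60; s4: center (-263/480, -11/20), radius 1/1200; s5: center (-1/2, -21/40), radius 1/100; s6: center (-11/20, -263/480), radius 1/1080


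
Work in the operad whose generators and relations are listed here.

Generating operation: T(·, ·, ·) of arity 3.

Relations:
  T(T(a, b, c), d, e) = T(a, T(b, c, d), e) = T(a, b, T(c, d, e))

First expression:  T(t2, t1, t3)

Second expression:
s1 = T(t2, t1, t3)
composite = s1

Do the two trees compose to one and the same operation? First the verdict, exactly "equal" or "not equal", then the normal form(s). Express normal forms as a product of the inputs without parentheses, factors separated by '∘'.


In normal form, the first expression is t2 ∘ t1 ∘ t3
In normal form, the second expression is t2 ∘ t1 ∘ t3
Both agree, so they are equal.

equal; both compose to t2 ∘ t1 ∘ t3


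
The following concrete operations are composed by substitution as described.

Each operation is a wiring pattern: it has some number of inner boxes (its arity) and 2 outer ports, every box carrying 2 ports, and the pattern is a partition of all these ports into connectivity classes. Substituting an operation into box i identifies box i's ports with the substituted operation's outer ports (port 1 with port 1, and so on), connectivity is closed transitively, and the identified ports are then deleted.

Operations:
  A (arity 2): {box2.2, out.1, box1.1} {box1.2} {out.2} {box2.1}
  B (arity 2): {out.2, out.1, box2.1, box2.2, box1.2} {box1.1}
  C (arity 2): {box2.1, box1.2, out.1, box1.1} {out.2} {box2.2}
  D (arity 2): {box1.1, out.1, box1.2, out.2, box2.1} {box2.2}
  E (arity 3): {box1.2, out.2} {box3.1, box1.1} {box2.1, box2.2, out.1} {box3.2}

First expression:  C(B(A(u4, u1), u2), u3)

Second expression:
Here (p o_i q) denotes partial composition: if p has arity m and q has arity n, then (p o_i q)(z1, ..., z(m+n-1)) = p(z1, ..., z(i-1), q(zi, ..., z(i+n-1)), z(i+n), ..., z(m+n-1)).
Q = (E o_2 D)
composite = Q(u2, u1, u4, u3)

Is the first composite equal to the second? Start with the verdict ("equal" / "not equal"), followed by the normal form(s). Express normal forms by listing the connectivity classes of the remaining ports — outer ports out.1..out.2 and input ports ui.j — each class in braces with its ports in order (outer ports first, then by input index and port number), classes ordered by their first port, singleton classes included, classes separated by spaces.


Normal form of the first expression: {out.1, u2.1, u2.2, u3.1} {out.2} {u1.1} {u1.2, u4.1} {u3.2} {u4.2}
Normal form of the second expression: {out.1, u1.1, u1.2, u4.1} {out.2, u2.2} {u2.1, u3.1} {u3.2} {u4.2}
They disagree, so not equal.

not equal — first {out.1, u2.1, u2.2, u3.1} {out.2} {u1.1} {u1.2, u4.1} {u3.2} {u4.2}, second {out.1, u1.1, u1.2, u4.1} {out.2, u2.2} {u2.1, u3.1} {u3.2} {u4.2}


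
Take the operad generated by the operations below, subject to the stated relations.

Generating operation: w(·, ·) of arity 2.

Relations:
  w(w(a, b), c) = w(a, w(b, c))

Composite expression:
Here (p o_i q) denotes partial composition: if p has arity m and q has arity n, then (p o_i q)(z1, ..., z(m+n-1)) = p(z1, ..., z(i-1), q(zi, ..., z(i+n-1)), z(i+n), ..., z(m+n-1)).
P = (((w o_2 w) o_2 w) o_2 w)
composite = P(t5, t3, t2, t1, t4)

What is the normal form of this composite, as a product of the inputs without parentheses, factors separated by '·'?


t5 · t3 · t2 · t1 · t4

Associativity of w dissolves the nesting; only the t-input order survives.
w(t3, t2) reduces to t3 · t2
w(w(t3, t2), t1) reduces to t3 · t2 · t1
w(w(w(t3, t2), t1), t4) reduces to t3 · t2 · t1 · t4
w(t5, w(w(w(t3, t2), t1), t4)) reduces to t5 · t3 · t2 · t1 · t4


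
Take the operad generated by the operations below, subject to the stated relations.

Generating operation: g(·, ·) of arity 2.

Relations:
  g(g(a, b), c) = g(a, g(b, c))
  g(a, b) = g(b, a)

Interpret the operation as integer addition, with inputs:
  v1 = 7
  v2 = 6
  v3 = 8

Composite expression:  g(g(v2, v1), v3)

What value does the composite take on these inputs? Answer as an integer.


g(v2, v1) = 13
g(g(v2, v1), v3) = 21

21


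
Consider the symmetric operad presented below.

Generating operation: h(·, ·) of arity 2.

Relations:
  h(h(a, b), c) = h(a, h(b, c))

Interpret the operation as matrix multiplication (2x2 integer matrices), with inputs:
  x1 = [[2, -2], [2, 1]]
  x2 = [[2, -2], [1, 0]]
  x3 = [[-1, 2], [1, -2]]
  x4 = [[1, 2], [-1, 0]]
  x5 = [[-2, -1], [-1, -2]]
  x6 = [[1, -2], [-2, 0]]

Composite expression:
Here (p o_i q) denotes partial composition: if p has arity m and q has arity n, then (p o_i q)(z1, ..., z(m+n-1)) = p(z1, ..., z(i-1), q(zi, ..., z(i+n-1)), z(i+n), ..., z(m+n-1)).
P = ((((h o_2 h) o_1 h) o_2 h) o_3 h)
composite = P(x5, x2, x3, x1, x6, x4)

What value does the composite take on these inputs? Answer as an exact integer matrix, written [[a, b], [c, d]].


[[18, 108], [12, 72]]

h(x3, x1) = [[2, 4], [-2, -4]]
h(x2, h(x3, x1)) = [[8, 16], [2, 4]]
h(x5, h(x2, h(x3, x1))) = [[-18, -36], [-12, -24]]
h(x6, x4) = [[3, 2], [-2, -4]]
h(h(x5, h(x2, h(x3, x1))), h(x6, x4)) = [[18, 108], [12, 72]]


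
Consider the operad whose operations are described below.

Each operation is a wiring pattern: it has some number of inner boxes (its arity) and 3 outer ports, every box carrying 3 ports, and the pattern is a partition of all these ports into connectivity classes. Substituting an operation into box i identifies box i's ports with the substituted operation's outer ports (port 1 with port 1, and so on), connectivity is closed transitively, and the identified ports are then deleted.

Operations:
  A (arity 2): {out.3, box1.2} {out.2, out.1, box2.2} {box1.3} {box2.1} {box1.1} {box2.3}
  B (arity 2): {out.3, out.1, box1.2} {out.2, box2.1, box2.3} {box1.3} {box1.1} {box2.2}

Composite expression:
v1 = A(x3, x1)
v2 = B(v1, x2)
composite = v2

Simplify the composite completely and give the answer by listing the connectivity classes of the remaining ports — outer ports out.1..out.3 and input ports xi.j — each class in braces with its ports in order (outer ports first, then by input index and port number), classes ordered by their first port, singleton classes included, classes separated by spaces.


{out.1, out.3, x1.2} {out.2, x2.1, x2.3} {x1.1} {x1.3} {x2.2} {x3.1} {x3.2} {x3.3}


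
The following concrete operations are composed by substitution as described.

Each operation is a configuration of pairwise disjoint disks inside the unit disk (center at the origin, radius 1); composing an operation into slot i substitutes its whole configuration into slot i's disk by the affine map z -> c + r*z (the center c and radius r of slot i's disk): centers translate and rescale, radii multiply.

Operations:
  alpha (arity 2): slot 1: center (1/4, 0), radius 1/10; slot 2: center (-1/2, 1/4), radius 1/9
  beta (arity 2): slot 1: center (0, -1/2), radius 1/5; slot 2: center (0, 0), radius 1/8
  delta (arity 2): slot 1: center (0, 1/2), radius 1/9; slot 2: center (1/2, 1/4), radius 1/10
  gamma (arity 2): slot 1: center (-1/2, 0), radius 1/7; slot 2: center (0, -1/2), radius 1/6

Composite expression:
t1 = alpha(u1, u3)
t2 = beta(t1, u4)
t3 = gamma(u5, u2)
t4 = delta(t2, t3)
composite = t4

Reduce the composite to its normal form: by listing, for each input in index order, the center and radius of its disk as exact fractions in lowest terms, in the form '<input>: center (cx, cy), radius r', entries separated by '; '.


Each u-disk chains the slot maps above it in delta; radii multiply.
u1 passes through 3 substitutions, ending at center (1/180, 4/9), radius 1/450
u3 passes through 3 substitutions, ending at center (-1/90, 9/20), radius 1/405
u4 passes through 2 substitutions, ending at center (0, 1/2), radius 1/72
u5 passes through 2 substitutions, ending at center (9/20, 1/4), radius 1/70
u2 passes through 2 substitutions, ending at center (1/2, 1/5), radius 1/60

u1: center (1/180, 4/9), radius 1/450; u2: center (1/2, 1/5), radius 1/60; u3: center (-1/90, 9/20), radius 1/405; u4: center (0, 1/2), radius 1/72; u5: center (9/20, 1/4), radius 1/70


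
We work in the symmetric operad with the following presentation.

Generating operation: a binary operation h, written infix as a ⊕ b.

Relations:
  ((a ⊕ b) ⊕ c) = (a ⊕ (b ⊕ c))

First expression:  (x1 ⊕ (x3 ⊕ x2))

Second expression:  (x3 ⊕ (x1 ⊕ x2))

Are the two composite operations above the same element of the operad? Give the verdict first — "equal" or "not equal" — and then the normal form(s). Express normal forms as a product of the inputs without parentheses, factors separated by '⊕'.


Reducing the first expression gives x1 ⊕ x3 ⊕ x2
Reducing the second expression gives x3 ⊕ x1 ⊕ x2
The forms do not match — not equal.

not equal — first x1 ⊕ x3 ⊕ x2, second x3 ⊕ x1 ⊕ x2


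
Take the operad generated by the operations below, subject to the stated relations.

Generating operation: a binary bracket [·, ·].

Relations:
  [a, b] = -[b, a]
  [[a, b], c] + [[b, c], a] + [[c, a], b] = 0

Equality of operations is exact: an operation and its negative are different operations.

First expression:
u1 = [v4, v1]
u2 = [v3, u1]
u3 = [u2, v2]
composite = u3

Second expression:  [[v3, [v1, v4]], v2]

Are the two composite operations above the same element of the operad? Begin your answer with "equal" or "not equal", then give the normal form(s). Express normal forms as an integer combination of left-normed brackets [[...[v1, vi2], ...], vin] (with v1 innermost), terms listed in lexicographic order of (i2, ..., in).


Normal form of the first expression: [[[v1, v4], v3], v2]
Normal form of the second expression: -[[[v1, v4], v3], v2]
Distinct normal forms: not equal.

not equal — first [[[v1, v4], v3], v2], second -[[[v1, v4], v3], v2]


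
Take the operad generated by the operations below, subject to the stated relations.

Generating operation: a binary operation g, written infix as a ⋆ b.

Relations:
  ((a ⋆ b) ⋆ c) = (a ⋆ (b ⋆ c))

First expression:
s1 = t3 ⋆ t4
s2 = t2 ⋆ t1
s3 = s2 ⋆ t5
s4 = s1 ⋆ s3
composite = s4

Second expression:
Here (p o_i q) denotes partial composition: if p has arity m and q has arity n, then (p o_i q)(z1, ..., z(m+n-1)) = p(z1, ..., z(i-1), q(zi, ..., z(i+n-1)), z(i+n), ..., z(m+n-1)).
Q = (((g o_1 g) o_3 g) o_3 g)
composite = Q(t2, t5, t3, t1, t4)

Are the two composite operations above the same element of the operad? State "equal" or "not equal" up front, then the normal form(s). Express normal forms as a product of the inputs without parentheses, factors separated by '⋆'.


not equal: they reduce to t3 ⋆ t4 ⋆ t2 ⋆ t1 ⋆ t5 and t2 ⋆ t5 ⋆ t3 ⋆ t1 ⋆ t4

Normal form of the first expression: t3 ⋆ t4 ⋆ t2 ⋆ t1 ⋆ t5
Normal form of the second expression: t2 ⋆ t5 ⋆ t3 ⋆ t1 ⋆ t4
The normal forms differ: not equal.


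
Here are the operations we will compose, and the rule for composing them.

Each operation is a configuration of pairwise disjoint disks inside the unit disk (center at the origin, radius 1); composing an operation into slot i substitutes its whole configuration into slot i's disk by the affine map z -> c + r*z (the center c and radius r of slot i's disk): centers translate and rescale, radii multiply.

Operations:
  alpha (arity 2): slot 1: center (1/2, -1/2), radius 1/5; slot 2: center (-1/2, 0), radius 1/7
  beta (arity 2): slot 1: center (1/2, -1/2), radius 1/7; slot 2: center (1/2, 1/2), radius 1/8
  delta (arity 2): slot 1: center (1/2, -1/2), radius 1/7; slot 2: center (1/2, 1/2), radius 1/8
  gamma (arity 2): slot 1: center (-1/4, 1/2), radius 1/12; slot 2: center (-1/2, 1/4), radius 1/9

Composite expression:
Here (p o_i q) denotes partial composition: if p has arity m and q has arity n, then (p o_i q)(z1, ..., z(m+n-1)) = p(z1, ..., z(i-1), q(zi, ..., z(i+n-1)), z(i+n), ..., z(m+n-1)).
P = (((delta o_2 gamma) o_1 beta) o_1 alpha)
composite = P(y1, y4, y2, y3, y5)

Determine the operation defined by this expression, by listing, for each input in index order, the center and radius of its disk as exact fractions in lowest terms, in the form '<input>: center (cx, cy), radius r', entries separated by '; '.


y1: center (57/98, -57/98), radius 1/245; y2: center (4/7, -3/7), radius 1/56; y3: center (15/32, 9/16), radius 1/96; y4: center (55/98, -4/7), radius 1/343; y5: center (7/16, 17/32), radius 1/72

Nesting under delta composes maps z -> c + r*z down each y-path.
input y1: composing its 3 substitution steps yields center (57/98, -57/98), radius 1/245
input y4: composing its 3 substitution steps yields center (55/98, -4/7), radius 1/343
input y2: composing its 2 substitution steps yields center (4/7, -3/7), radius 1/56
input y3: composing its 2 substitution steps yields center (15/32, 9/16), radius 1/96
input y5: composing its 2 substitution steps yields center (7/16, 17/32), radius 1/72


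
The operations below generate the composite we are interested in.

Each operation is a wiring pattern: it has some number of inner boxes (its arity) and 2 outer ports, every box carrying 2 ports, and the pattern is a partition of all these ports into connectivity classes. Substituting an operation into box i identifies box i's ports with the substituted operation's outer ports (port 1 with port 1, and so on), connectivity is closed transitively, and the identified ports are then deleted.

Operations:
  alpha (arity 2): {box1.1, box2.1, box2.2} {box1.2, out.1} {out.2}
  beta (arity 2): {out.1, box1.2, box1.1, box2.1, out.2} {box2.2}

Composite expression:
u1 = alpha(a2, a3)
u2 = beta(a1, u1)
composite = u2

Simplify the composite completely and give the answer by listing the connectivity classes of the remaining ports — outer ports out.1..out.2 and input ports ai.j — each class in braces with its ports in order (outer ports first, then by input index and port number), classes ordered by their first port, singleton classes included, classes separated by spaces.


After gluing at beta, chains via deleted ports link the a-ports.
after alpha, the pattern on (a2, a3) reads {out.1, a2.2} {out.2} {a2.1, a3.1, a3.2} (out.j = its outer ports)
after beta, the pattern on (a1, a2, a3) reads {out.1, out.2, a1.1, a1.2, a2.2} {a2.1, a3.1, a3.2} (out.j = its outer ports)

{out.1, out.2, a1.1, a1.2, a2.2} {a2.1, a3.1, a3.2}
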